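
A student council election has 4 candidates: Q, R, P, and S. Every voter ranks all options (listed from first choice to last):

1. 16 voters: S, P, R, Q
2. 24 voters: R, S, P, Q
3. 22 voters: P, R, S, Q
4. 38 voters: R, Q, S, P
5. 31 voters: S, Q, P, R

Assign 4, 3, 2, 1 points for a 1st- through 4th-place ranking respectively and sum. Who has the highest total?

Q: 16·1 + 24·1 + 22·1 + 38·3 + 31·3 = 269
R: 16·2 + 24·4 + 22·3 + 38·4 + 31·1 = 377
P: 16·3 + 24·2 + 22·4 + 38·1 + 31·2 = 284
S: 16·4 + 24·3 + 22·2 + 38·2 + 31·4 = 380
S has the highest Borda score (380).

S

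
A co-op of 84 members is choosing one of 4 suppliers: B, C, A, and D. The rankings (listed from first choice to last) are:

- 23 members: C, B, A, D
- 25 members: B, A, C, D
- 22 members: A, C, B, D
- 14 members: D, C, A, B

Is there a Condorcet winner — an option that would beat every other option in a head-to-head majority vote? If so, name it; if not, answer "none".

none

Checking pairwise contests:
C beats B 59–25.
A beats C 47–37.
B beats A 48–36.
B beats D 70–14.
Every option loses at least one head-to-head, so there is no Condorcet winner.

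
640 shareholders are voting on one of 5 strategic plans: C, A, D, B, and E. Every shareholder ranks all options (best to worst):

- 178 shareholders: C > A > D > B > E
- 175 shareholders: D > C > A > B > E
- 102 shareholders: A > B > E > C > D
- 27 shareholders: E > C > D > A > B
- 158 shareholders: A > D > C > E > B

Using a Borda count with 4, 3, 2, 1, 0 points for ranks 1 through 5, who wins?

A

C: 178·4 + 175·3 + 102·1 + 27·3 + 158·2 = 1736
A: 178·3 + 175·2 + 102·4 + 27·1 + 158·4 = 1951
D: 178·2 + 175·4 + 102·0 + 27·2 + 158·3 = 1584
B: 178·1 + 175·1 + 102·3 + 27·0 + 158·0 = 659
E: 178·0 + 175·0 + 102·2 + 27·4 + 158·1 = 470
A has the highest Borda score (1951).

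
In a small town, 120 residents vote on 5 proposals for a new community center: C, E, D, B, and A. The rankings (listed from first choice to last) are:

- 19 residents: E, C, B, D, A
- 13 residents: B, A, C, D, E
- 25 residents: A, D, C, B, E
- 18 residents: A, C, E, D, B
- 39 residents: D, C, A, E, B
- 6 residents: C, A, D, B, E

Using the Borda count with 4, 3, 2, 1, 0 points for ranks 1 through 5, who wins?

C: 19·3 + 13·2 + 25·2 + 18·3 + 39·3 + 6·4 = 328
E: 19·4 + 13·0 + 25·0 + 18·2 + 39·1 + 6·0 = 151
D: 19·1 + 13·1 + 25·3 + 18·1 + 39·4 + 6·2 = 293
B: 19·2 + 13·4 + 25·1 + 18·0 + 39·0 + 6·1 = 121
A: 19·0 + 13·3 + 25·4 + 18·4 + 39·2 + 6·3 = 307
C has the highest Borda score (328).

C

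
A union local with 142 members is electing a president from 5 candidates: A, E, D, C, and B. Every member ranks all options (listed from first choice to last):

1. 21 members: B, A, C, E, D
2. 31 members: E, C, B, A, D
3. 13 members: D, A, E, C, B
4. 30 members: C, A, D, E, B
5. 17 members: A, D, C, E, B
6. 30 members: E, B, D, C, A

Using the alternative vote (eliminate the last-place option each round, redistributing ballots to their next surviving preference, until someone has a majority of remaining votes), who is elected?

A

Round 1: A 17, E 61, D 13, C 30, B 21. Eliminate D.
Round 2: A 30, E 61, C 30, B 21. Eliminate B.
Round 3: A 51, E 61, C 30. Eliminate C.
Round 4: A 81, E 61. A has a majority.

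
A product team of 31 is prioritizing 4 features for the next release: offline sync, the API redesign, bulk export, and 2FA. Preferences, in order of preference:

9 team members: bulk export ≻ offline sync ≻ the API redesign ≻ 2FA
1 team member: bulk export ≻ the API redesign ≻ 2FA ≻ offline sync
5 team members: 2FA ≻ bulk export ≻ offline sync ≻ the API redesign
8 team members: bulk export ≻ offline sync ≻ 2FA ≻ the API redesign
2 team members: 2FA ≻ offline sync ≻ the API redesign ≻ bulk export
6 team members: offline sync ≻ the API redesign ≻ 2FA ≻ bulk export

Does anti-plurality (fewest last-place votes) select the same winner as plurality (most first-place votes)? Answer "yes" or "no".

Anti-plurality — last-place votes: offline sync 1, the API redesign 13, bulk export 8, 2FA 9. Winner: offline sync.
Plurality — first-place votes: offline sync 6, the API redesign 0, bulk export 18, 2FA 7. Winner: bulk export.
The two methods disagree.

no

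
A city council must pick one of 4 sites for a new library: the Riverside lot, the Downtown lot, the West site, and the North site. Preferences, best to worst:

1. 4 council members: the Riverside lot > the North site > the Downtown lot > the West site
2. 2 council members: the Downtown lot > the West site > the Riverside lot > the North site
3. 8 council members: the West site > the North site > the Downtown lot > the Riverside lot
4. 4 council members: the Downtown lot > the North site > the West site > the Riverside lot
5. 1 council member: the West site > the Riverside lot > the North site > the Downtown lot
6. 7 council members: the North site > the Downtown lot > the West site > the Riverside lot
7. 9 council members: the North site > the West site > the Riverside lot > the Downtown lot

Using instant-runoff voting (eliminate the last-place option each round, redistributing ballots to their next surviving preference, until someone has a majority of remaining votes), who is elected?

the North site

Round 1: the Riverside lot 4, the Downtown lot 6, the West site 9, the North site 16. Eliminate the Riverside lot.
Round 2: the Downtown lot 6, the West site 9, the North site 20. The North site has a majority.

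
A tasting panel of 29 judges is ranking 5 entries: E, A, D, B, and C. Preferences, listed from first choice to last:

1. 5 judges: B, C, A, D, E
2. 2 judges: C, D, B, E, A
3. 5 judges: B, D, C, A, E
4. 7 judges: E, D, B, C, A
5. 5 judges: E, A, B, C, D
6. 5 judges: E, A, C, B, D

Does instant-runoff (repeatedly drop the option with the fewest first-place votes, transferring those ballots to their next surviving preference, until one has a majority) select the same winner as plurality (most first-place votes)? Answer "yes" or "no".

yes

Instant-runoff — R1 E 17, A 0, D 0, B 10, C 2 (E winner). Winner: E.
Plurality — first-place votes: E 17, A 0, D 0, B 10, C 2. Winner: E.
The two methods agree.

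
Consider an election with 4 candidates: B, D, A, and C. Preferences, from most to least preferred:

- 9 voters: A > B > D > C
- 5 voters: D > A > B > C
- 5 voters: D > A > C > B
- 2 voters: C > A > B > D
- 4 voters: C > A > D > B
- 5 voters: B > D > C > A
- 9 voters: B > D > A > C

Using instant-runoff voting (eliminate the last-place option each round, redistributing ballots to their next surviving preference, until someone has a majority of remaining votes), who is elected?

Round 1: B 14, D 10, A 9, C 6. Eliminate C.
Round 2: B 14, D 10, A 15. Eliminate D.
Round 3: B 14, A 25. A has a majority.

A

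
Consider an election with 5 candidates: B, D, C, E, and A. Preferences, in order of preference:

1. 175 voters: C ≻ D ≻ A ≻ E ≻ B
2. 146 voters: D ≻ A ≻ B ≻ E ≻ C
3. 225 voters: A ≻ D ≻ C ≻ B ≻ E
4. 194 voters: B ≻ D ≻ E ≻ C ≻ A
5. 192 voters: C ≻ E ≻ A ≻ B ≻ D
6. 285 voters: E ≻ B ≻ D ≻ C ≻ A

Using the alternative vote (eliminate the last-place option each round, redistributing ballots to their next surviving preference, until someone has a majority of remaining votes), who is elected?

E

Round 1: B 194, D 146, C 367, E 285, A 225. Eliminate D.
Round 2: B 194, C 367, E 285, A 371. Eliminate B.
Round 3: C 367, E 479, A 371. Eliminate C.
Round 4: E 671, A 546. E has a majority.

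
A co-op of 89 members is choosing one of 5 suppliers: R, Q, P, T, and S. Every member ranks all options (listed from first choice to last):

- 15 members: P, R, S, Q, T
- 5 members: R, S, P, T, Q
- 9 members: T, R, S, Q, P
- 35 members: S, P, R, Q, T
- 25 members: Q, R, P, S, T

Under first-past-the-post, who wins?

S

First-place votes: R 5, Q 25, P 15, T 9, S 35.
S has the most first-place votes.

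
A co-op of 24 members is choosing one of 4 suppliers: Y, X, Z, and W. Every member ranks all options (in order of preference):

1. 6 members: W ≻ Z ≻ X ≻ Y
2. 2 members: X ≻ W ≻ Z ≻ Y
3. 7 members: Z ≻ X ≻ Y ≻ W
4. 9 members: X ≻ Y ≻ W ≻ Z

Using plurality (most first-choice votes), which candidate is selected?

X

First-place votes: Y 0, X 11, Z 7, W 6.
X has the most first-place votes.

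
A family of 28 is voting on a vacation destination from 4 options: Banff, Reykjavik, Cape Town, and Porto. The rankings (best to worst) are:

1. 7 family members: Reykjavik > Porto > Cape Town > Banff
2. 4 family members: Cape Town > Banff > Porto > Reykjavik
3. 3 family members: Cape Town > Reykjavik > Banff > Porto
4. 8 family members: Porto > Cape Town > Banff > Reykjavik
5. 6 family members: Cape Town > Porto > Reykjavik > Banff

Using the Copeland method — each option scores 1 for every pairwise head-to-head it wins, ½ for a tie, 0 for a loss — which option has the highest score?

Banff: loses to Reykjavik, Cape Town, and Porto → score 0.
Reykjavik: beats Banff; loses to Cape Town and Porto → score 1.
Cape Town: beats Banff and Reykjavik; loses to Porto → score 2.
Porto: beats Banff, Reykjavik, and Cape Town → score 3.
Porto has the best pairwise record.

Porto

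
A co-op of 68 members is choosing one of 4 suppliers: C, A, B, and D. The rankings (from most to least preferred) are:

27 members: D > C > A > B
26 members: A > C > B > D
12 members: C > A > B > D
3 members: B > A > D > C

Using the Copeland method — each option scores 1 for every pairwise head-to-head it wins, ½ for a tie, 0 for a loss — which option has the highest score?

C: beats A, B, and D → score 3.
A: beats B and D; loses to C → score 2.
B: beats D; loses to C and A → score 1.
D: loses to C, A, and B → score 0.
C has the best pairwise record.

C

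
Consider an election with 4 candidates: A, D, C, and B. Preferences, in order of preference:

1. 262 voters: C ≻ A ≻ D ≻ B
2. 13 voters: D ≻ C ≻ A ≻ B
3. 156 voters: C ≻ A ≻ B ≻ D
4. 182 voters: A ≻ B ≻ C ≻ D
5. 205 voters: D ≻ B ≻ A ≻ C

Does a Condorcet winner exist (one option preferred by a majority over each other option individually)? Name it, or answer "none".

C

C vs A: 431–387 for C.
C vs D: 600–218 for C.
C vs B: 431–387 for C.
C beats every other option head-to-head.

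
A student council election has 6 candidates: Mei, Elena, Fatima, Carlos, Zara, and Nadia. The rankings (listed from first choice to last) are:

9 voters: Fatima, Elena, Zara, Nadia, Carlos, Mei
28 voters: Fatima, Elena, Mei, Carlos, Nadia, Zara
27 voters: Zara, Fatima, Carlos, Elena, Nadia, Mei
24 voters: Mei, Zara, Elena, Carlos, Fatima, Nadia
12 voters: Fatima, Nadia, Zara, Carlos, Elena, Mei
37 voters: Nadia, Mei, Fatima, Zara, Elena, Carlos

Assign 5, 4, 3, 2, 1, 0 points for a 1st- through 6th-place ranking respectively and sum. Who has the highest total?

Fatima

Mei: 9·0 + 28·3 + 27·0 + 24·5 + 12·0 + 37·4 = 352
Elena: 9·4 + 28·4 + 27·2 + 24·3 + 12·1 + 37·1 = 323
Fatima: 9·5 + 28·5 + 27·4 + 24·1 + 12·5 + 37·3 = 488
Carlos: 9·1 + 28·2 + 27·3 + 24·2 + 12·2 + 37·0 = 218
Zara: 9·3 + 28·0 + 27·5 + 24·4 + 12·3 + 37·2 = 368
Nadia: 9·2 + 28·1 + 27·1 + 24·0 + 12·4 + 37·5 = 306
Fatima has the highest Borda score (488).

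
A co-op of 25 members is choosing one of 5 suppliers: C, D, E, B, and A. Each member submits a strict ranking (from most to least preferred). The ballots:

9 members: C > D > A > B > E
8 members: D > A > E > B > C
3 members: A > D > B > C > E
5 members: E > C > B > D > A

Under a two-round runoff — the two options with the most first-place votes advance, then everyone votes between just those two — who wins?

Round 1 first-place votes: C 9, D 8, E 5, B 0, A 3.
C and D advance.
Runoff: C is preferred to D by 14 voters; D by 11.
C wins the runoff.

C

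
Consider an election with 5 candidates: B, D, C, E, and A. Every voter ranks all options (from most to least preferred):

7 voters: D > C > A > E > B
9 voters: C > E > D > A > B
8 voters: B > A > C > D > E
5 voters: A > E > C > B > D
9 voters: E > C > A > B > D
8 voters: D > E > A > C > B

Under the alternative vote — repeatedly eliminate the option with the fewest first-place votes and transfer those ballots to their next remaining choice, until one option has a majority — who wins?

C

Round 1: B 8, D 15, C 9, E 9, A 5. Eliminate A.
Round 2: B 8, D 15, C 9, E 14. Eliminate B.
Round 3: D 15, C 17, E 14. Eliminate E.
Round 4: D 15, C 31. C has a majority.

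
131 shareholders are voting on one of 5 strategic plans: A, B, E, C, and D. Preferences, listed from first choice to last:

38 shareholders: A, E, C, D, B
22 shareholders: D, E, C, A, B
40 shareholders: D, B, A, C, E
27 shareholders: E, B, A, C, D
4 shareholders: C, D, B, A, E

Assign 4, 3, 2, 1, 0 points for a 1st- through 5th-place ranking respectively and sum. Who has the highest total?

A: 38·4 + 22·1 + 40·2 + 27·2 + 4·1 = 312
B: 38·0 + 22·0 + 40·3 + 27·3 + 4·2 = 209
E: 38·3 + 22·3 + 40·0 + 27·4 + 4·0 = 288
C: 38·2 + 22·2 + 40·1 + 27·1 + 4·4 = 203
D: 38·1 + 22·4 + 40·4 + 27·0 + 4·3 = 298
A has the highest Borda score (312).

A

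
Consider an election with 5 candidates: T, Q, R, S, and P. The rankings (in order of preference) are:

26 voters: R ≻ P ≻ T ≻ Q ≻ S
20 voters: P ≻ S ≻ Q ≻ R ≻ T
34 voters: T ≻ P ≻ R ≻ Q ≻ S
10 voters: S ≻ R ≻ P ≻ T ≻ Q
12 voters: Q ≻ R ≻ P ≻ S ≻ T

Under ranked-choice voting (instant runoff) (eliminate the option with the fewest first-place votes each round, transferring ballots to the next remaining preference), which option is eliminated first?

Round 1: T 34, Q 12, R 26, S 10, P 20. Eliminate S.

S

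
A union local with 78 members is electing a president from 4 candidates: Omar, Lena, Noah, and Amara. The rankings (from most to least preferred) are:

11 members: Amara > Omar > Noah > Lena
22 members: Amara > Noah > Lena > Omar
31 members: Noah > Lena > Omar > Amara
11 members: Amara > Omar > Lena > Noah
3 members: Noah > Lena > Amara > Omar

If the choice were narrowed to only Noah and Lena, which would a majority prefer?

Noah

Voters preferring Noah to Lena: 67; preferring Lena to Noah: 11.
Noah wins the head-to-head.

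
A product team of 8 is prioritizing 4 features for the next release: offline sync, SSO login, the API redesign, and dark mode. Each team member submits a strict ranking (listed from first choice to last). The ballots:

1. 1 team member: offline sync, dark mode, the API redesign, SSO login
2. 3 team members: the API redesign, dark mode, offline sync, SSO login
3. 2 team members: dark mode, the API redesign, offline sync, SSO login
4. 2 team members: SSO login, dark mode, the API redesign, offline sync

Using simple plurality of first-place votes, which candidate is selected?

First-place votes: offline sync 1, SSO login 2, the API redesign 3, dark mode 2.
the API redesign has the most first-place votes.

the API redesign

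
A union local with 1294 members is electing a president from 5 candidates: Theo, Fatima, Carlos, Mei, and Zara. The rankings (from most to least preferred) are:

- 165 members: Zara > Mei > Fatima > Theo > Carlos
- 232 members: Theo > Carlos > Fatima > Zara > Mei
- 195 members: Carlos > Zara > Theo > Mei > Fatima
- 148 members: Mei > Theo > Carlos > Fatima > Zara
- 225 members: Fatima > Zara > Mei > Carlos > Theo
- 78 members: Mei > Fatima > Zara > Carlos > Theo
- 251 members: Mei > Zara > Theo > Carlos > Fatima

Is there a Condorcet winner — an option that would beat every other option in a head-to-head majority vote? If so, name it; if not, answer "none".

Checking pairwise contests:
Mei beats Theo 867–427.
Theo beats Fatima 826–468.
Theo beats Carlos 796–498.
Zara beats Mei 817–477.
Fatima beats Zara 683–611.
Every option loses at least one head-to-head, so there is no Condorcet winner.

none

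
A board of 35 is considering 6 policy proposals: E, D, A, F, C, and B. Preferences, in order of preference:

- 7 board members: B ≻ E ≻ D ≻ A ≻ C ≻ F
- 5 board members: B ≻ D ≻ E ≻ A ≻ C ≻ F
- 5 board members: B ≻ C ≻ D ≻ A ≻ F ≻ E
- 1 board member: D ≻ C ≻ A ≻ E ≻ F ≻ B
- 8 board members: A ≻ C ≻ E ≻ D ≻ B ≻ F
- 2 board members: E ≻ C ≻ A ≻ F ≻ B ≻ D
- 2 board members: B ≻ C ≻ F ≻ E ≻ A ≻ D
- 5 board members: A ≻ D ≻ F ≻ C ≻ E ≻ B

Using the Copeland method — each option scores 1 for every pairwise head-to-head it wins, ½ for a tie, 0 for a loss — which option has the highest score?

B

E: beats D and F; loses to A, C, and B → score 2.
D: beats A, F, and C; loses to E and B → score 3.
A: beats E, F, and C; loses to D and B → score 3.
F: loses to E, D, A, C, and B → score 0.
C: beats E and F; loses to D, A, and B → score 2.
B: beats E, D, A, F, and C → score 5.
B has the best pairwise record.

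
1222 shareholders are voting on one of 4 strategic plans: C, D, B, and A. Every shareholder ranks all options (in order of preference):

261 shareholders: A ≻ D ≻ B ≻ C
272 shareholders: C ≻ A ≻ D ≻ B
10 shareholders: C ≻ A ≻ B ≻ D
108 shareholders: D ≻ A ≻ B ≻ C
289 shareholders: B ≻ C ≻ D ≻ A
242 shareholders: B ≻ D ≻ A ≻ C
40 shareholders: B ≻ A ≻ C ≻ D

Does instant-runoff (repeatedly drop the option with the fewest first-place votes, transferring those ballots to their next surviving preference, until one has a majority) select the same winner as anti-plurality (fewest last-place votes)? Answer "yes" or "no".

no

Instant-runoff — R1 C 282, D 108, B 571, A 261 (D out); R2 C 282, B 571, A 369 (C out); R3 B 571, A 651 (A winner). Winner: A.
Anti-plurality — last-place votes: C 611, D 50, B 272, A 289. Winner: D.
The two methods disagree.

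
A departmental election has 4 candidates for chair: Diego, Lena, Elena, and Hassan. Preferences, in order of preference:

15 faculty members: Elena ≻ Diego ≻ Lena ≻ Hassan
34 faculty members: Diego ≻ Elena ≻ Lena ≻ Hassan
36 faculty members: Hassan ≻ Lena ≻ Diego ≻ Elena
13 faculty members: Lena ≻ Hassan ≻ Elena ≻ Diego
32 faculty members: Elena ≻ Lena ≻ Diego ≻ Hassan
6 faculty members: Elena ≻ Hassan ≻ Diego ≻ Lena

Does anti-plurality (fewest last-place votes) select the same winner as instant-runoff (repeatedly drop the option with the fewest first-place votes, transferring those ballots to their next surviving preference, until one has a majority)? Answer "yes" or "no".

Anti-plurality — last-place votes: Diego 13, Lena 6, Elena 36, Hassan 81. Winner: Lena.
Instant-runoff — R1 Diego 34, Lena 13, Elena 53, Hassan 36 (Lena out); R2 Diego 34, Elena 53, Hassan 49 (Diego out); R3 Elena 87, Hassan 49 (Elena winner). Winner: Elena.
The two methods disagree.

no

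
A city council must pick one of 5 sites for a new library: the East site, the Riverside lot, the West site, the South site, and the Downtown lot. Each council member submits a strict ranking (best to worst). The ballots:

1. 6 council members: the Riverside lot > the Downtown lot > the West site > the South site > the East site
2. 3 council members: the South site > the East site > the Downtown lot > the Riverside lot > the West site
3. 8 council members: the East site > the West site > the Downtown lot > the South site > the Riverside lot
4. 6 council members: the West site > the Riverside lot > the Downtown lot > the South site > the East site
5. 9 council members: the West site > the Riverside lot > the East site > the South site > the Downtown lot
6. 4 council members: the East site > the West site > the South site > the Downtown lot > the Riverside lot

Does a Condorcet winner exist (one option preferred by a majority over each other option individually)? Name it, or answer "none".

the West site vs the East site: 21–15 for the West site.
the West site vs the Riverside lot: 27–9 for the West site.
the West site vs the South site: 33–3 for the West site.
the West site vs the Downtown lot: 27–9 for the West site.
the West site beats every other option head-to-head.

the West site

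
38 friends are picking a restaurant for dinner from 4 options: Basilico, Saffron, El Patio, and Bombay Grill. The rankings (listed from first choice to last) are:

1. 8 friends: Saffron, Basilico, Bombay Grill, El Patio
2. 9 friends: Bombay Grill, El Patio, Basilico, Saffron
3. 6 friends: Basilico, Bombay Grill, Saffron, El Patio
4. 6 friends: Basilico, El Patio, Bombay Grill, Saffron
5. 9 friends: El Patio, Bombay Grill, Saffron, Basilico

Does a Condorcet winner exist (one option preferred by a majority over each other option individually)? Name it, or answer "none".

Basilico vs Saffron: 21–17 for Basilico.
Basilico vs El Patio: 20–18 for Basilico.
Basilico vs Bombay Grill: 20–18 for Basilico.
Basilico beats every other option head-to-head.

Basilico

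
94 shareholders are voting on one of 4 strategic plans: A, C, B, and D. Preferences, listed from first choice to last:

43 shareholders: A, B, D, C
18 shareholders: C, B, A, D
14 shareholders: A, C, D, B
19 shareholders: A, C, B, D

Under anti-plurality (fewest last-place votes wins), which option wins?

Last-place votes: A 0, C 43, B 14, D 37.
A is ranked last by the fewest voters, so A wins.

A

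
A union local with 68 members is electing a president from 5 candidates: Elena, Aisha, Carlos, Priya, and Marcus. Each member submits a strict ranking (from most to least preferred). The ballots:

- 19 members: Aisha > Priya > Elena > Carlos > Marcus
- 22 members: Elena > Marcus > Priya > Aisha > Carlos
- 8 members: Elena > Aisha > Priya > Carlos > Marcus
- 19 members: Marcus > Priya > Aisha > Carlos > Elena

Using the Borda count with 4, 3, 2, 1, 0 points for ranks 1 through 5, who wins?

Elena: 19·2 + 22·4 + 8·4 + 19·0 = 158
Aisha: 19·4 + 22·1 + 8·3 + 19·2 = 160
Carlos: 19·1 + 22·0 + 8·1 + 19·1 = 46
Priya: 19·3 + 22·2 + 8·2 + 19·3 = 174
Marcus: 19·0 + 22·3 + 8·0 + 19·4 = 142
Priya has the highest Borda score (174).

Priya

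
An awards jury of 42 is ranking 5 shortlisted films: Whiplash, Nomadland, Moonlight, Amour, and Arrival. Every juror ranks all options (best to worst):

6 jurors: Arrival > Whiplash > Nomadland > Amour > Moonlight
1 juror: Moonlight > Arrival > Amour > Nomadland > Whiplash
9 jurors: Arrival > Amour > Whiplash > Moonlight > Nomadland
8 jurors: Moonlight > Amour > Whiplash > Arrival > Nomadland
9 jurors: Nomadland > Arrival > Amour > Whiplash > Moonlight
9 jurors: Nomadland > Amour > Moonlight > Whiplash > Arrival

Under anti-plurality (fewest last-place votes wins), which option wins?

Amour

Last-place votes: Whiplash 1, Nomadland 17, Moonlight 15, Amour 0, Arrival 9.
Amour is ranked last by the fewest voters, so Amour wins.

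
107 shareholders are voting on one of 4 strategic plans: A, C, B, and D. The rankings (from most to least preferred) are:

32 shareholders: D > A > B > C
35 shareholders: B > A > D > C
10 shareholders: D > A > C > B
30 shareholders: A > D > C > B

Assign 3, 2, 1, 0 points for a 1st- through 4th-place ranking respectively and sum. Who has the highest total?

A: 32·2 + 35·2 + 10·2 + 30·3 = 244
C: 32·0 + 35·0 + 10·1 + 30·1 = 40
B: 32·1 + 35·3 + 10·0 + 30·0 = 137
D: 32·3 + 35·1 + 10·3 + 30·2 = 221
A has the highest Borda score (244).

A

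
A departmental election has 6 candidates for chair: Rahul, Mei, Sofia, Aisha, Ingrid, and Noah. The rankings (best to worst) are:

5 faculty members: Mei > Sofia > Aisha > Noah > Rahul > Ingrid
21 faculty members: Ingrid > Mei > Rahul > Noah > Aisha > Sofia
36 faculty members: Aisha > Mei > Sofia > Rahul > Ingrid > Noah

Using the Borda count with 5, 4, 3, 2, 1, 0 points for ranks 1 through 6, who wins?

Mei

Rahul: 5·1 + 21·3 + 36·2 = 140
Mei: 5·5 + 21·4 + 36·4 = 253
Sofia: 5·4 + 21·0 + 36·3 = 128
Aisha: 5·3 + 21·1 + 36·5 = 216
Ingrid: 5·0 + 21·5 + 36·1 = 141
Noah: 5·2 + 21·2 + 36·0 = 52
Mei has the highest Borda score (253).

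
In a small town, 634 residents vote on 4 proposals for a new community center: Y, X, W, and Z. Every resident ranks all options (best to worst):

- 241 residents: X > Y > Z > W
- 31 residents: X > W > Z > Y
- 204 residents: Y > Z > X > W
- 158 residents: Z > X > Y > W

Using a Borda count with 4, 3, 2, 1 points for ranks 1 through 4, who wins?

Y: 241·3 + 31·1 + 204·4 + 158·2 = 1886
X: 241·4 + 31·4 + 204·2 + 158·3 = 1970
W: 241·1 + 31·3 + 204·1 + 158·1 = 696
Z: 241·2 + 31·2 + 204·3 + 158·4 = 1788
X has the highest Borda score (1970).

X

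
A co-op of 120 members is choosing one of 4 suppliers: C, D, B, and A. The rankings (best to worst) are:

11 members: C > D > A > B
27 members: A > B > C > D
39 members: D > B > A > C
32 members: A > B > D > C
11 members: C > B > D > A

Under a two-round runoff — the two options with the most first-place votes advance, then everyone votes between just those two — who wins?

D

Round 1 first-place votes: C 22, D 39, B 0, A 59.
A and D advance.
Runoff: A is preferred to D by 59 voters; D by 61.
D wins the runoff.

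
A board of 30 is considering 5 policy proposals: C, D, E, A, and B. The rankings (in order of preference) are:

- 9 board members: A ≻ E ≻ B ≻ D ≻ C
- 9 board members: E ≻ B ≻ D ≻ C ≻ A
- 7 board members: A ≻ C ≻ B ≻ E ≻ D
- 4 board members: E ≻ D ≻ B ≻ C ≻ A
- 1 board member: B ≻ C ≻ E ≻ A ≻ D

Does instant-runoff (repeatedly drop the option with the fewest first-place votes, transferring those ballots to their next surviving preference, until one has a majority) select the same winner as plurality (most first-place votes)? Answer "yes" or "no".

yes

Instant-runoff — R1 C 0, D 0, E 13, A 16, B 1 (A winner). Winner: A.
Plurality — first-place votes: C 0, D 0, E 13, A 16, B 1. Winner: A.
The two methods agree.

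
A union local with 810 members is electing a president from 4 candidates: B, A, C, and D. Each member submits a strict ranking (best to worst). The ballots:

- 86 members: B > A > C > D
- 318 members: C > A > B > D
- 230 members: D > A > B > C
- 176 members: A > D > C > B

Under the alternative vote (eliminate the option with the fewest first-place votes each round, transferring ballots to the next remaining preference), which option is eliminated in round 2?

Round 1: B 86, A 176, C 318, D 230. Eliminate B.
Round 2: A 262, C 318, D 230. Eliminate D.

D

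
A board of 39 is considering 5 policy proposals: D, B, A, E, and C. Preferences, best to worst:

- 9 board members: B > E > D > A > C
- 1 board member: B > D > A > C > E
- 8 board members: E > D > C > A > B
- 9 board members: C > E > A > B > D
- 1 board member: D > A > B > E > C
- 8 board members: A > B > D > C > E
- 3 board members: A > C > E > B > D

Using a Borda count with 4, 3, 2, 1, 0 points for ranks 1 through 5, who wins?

D: 9·2 + 1·3 + 8·3 + 9·0 + 1·4 + 8·2 + 3·0 = 65
B: 9·4 + 1·4 + 8·0 + 9·1 + 1·2 + 8·3 + 3·1 = 78
A: 9·1 + 1·2 + 8·1 + 9·2 + 1·3 + 8·4 + 3·4 = 84
E: 9·3 + 1·0 + 8·4 + 9·3 + 1·1 + 8·0 + 3·2 = 93
C: 9·0 + 1·1 + 8·2 + 9·4 + 1·0 + 8·1 + 3·3 = 70
E has the highest Borda score (93).

E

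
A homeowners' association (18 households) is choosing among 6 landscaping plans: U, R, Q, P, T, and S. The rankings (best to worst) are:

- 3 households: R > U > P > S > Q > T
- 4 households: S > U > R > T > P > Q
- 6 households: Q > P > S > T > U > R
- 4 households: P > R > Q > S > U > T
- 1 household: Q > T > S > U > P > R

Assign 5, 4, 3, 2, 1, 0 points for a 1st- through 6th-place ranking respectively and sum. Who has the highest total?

U: 3·4 + 4·4 + 6·1 + 4·1 + 1·2 = 40
R: 3·5 + 4·3 + 6·0 + 4·4 + 1·0 = 43
Q: 3·1 + 4·0 + 6·5 + 4·3 + 1·5 = 50
P: 3·3 + 4·1 + 6·4 + 4·5 + 1·1 = 58
T: 3·0 + 4·2 + 6·2 + 4·0 + 1·4 = 24
S: 3·2 + 4·5 + 6·3 + 4·2 + 1·3 = 55
P has the highest Borda score (58).

P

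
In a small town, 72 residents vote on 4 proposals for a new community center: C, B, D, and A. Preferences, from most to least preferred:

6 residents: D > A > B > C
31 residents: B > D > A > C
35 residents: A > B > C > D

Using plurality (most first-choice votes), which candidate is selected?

First-place votes: C 0, B 31, D 6, A 35.
A has the most first-place votes.

A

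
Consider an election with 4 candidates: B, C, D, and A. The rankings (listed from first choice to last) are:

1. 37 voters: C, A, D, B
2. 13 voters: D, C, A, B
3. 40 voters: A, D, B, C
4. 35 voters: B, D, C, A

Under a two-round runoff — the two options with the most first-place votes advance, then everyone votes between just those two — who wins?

C

Round 1 first-place votes: B 35, C 37, D 13, A 40.
A and C advance.
Runoff: A is preferred to C by 40 voters; C by 85.
C wins the runoff.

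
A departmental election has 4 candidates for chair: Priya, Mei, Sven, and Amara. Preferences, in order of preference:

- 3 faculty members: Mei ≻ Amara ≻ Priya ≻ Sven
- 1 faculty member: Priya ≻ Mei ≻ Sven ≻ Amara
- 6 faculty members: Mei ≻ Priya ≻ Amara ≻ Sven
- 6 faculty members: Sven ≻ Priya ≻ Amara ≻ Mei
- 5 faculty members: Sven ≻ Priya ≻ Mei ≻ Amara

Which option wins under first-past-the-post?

First-place votes: Priya 1, Mei 9, Sven 11, Amara 0.
Sven has the most first-place votes.

Sven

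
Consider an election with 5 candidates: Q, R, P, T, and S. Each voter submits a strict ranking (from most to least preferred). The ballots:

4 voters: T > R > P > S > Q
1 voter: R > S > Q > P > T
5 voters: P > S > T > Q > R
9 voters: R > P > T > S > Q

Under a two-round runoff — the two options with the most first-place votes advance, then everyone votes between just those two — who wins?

Round 1 first-place votes: Q 0, R 10, P 5, T 4, S 0.
R and P advance.
Runoff: R is preferred to P by 14 voters; P by 5.
R wins the runoff.

R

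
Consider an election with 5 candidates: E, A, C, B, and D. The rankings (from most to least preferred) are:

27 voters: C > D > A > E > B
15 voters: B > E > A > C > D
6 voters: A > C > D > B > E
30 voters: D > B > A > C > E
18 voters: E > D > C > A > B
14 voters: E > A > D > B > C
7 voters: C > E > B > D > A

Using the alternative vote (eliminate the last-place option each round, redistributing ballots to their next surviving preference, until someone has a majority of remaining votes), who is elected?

C

Round 1: E 32, A 6, C 34, B 15, D 30. Eliminate A.
Round 2: E 32, C 40, B 15, D 30. Eliminate B.
Round 3: E 47, C 40, D 30. Eliminate D.
Round 4: E 47, C 70. C has a majority.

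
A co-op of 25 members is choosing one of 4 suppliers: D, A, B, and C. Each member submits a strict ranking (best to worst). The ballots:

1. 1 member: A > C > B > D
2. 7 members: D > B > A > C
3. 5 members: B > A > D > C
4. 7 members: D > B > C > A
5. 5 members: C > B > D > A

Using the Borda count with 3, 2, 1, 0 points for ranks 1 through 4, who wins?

D: 1·0 + 7·3 + 5·1 + 7·3 + 5·1 = 52
A: 1·3 + 7·1 + 5·2 + 7·0 + 5·0 = 20
B: 1·1 + 7·2 + 5·3 + 7·2 + 5·2 = 54
C: 1·2 + 7·0 + 5·0 + 7·1 + 5·3 = 24
B has the highest Borda score (54).

B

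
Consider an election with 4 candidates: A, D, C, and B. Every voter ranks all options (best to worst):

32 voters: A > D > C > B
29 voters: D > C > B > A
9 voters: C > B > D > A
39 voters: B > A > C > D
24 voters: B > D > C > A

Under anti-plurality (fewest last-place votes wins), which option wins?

C

Last-place votes: A 62, D 39, C 0, B 32.
C is ranked last by the fewest voters, so C wins.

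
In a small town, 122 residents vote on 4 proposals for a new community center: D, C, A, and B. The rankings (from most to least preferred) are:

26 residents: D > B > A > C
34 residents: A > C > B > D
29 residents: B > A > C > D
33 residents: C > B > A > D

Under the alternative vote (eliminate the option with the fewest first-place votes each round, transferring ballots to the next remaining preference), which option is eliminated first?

D

Round 1: D 26, C 33, A 34, B 29. Eliminate D.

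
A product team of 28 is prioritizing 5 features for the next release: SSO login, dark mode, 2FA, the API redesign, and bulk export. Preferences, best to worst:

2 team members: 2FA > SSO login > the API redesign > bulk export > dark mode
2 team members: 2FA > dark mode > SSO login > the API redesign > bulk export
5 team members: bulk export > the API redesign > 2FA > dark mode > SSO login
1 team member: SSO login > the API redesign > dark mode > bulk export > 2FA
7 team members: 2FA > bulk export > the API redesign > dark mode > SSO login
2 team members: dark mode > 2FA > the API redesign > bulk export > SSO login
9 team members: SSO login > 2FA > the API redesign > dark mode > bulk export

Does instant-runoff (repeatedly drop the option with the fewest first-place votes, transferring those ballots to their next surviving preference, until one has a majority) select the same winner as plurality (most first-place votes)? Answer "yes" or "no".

yes

Instant-runoff — R1 SSO login 10, dark mode 2, 2FA 11, the API redesign 0, bulk export 5 (the API redesign out); R2 SSO login 10, dark mode 2, 2FA 11, bulk export 5 (dark mode out); R3 SSO login 10, 2FA 13, bulk export 5 (bulk export out); R4 SSO login 10, 2FA 18 (2FA winner). Winner: 2FA.
Plurality — first-place votes: SSO login 10, dark mode 2, 2FA 11, the API redesign 0, bulk export 5. Winner: 2FA.
The two methods agree.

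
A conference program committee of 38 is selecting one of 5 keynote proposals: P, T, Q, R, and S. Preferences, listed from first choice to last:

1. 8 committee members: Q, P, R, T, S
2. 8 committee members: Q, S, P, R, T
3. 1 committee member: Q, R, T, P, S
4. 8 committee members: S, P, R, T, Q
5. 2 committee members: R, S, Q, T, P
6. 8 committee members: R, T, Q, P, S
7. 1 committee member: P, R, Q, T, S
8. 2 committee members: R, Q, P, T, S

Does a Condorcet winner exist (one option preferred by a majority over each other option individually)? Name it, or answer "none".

none

Checking pairwise contests:
Q beats P 29–9.
P beats T 27–11.
R beats Q 21–17.
P beats R 25–13.
P beats S 20–18.
Every option loses at least one head-to-head, so there is no Condorcet winner.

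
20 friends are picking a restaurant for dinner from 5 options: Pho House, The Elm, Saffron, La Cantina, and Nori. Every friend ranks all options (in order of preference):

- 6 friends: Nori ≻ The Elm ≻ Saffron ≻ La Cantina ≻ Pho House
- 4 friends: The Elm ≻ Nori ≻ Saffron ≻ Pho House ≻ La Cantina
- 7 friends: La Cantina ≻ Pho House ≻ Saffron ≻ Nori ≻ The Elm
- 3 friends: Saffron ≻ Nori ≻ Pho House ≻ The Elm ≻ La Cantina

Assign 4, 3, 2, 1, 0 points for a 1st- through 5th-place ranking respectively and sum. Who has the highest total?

Pho House: 6·0 + 4·1 + 7·3 + 3·2 = 31
The Elm: 6·3 + 4·4 + 7·0 + 3·1 = 37
Saffron: 6·2 + 4·2 + 7·2 + 3·4 = 46
La Cantina: 6·1 + 4·0 + 7·4 + 3·0 = 34
Nori: 6·4 + 4·3 + 7·1 + 3·3 = 52
Nori has the highest Borda score (52).

Nori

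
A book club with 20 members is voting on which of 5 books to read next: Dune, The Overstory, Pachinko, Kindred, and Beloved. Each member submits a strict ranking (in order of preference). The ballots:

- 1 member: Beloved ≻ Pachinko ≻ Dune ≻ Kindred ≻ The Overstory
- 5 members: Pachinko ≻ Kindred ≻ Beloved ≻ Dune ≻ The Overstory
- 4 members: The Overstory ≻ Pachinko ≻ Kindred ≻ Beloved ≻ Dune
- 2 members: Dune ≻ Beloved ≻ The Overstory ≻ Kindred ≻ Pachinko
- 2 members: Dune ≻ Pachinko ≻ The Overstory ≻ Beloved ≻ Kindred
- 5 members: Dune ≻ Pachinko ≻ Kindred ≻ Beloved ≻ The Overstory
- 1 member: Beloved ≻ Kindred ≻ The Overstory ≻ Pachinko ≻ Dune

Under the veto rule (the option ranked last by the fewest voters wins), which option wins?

Last-place votes: Dune 5, The Overstory 11, Pachinko 2, Kindred 2, Beloved 0.
Beloved is ranked last by the fewest voters, so Beloved wins.

Beloved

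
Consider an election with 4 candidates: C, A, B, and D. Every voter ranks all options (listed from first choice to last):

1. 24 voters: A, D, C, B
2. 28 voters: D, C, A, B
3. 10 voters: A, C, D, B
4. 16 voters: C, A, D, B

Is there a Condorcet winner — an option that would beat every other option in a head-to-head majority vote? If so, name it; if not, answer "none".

Checking pairwise contests:
D beats C 52–26.
C beats A 44–34.
C beats B 78–0.
A beats D 50–28.
Every option loses at least one head-to-head, so there is no Condorcet winner.

none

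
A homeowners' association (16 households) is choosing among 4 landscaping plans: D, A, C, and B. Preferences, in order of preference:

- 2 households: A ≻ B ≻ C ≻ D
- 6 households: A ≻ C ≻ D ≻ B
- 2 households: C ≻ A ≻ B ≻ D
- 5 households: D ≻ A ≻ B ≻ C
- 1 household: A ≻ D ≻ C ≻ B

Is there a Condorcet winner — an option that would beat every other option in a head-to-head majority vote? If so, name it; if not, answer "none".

A vs D: 11–5 for A.
A vs C: 14–2 for A.
A vs B: 16–0 for A.
A beats every other option head-to-head.

A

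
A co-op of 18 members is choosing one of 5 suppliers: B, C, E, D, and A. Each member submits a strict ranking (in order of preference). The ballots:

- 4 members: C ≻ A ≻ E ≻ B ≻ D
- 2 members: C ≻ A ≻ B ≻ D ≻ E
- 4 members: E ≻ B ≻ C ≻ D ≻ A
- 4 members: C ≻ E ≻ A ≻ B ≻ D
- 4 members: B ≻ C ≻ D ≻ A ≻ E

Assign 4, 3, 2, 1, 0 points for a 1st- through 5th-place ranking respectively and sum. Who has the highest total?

C

B: 4·1 + 2·2 + 4·3 + 4·1 + 4·4 = 40
C: 4·4 + 2·4 + 4·2 + 4·4 + 4·3 = 60
E: 4·2 + 2·0 + 4·4 + 4·3 + 4·0 = 36
D: 4·0 + 2·1 + 4·1 + 4·0 + 4·2 = 14
A: 4·3 + 2·3 + 4·0 + 4·2 + 4·1 = 30
C has the highest Borda score (60).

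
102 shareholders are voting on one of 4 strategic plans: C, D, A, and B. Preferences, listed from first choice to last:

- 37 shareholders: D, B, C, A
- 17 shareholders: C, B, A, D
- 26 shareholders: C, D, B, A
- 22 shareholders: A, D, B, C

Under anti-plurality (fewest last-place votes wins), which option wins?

B

Last-place votes: C 22, D 17, A 63, B 0.
B is ranked last by the fewest voters, so B wins.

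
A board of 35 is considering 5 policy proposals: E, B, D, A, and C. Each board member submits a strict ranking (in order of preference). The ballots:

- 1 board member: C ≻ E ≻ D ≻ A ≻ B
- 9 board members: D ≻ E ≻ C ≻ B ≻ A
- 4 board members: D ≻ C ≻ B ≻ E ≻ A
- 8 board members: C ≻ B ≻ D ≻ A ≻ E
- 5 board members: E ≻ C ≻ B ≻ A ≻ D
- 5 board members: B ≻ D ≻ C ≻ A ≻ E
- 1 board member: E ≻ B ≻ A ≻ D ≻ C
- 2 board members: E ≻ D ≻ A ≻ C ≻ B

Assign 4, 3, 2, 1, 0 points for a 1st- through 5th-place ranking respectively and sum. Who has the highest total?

C

E: 1·3 + 9·3 + 4·1 + 8·0 + 5·4 + 5·0 + 1·4 + 2·4 = 66
B: 1·0 + 9·1 + 4·2 + 8·3 + 5·2 + 5·4 + 1·3 + 2·0 = 74
D: 1·2 + 9·4 + 4·4 + 8·2 + 5·0 + 5·3 + 1·1 + 2·3 = 92
A: 1·1 + 9·0 + 4·0 + 8·1 + 5·1 + 5·1 + 1·2 + 2·2 = 25
C: 1·4 + 9·2 + 4·3 + 8·4 + 5·3 + 5·2 + 1·0 + 2·1 = 93
C has the highest Borda score (93).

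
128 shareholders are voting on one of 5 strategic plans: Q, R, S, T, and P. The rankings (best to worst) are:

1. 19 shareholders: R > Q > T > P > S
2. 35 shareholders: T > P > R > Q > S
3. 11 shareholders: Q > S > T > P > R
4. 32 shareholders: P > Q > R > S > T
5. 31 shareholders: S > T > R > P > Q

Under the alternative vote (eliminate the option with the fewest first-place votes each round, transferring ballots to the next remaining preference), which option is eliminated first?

Q

Round 1: Q 11, R 19, S 31, T 35, P 32. Eliminate Q.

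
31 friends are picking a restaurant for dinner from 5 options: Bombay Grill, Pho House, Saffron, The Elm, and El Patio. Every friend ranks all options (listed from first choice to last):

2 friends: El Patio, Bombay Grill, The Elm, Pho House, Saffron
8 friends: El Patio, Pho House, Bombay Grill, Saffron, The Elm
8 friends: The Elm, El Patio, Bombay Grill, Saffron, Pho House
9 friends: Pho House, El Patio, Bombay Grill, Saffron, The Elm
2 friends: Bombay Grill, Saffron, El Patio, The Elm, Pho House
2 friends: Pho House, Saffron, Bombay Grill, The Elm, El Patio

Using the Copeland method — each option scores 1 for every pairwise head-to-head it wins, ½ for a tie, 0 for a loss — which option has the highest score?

El Patio

Bombay Grill: beats Saffron and The Elm; loses to Pho House and El Patio → score 2.
Pho House: beats Bombay Grill, Saffron, and The Elm; loses to El Patio → score 3.
Saffron: beats The Elm; loses to Bombay Grill, Pho House, and El Patio → score 1.
The Elm: loses to Bombay Grill, Pho House, Saffron, and El Patio → score 0.
El Patio: beats Bombay Grill, Pho House, Saffron, and The Elm → score 4.
El Patio has the best pairwise record.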